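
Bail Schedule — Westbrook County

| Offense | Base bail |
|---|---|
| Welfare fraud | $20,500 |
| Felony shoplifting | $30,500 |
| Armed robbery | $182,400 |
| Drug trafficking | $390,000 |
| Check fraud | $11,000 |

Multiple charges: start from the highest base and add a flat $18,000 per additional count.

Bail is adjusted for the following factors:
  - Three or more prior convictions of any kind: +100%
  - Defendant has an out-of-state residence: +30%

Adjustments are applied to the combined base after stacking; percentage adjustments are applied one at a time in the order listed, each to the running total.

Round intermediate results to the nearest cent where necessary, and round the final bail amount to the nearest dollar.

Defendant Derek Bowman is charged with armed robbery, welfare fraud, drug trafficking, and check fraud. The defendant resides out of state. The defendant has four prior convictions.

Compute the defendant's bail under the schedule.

Base amounts from the schedule: armed robbery $182,400; welfare fraud $20,500; drug trafficking $390,000; check fraud $11,000.
Stacking rule: highest base plus $18,000 per additional charge. Highest is drug trafficking at $390,000; 3 additional charges → +$54,000. Combined base = $444,000.
Three or more prior convictions of any kind (+100%): $444,000 × 2 = $888,000.
Defendant has an out-of-state residence (+30%): $888,000 × 1.3 = $1,154,400.

$1,154,400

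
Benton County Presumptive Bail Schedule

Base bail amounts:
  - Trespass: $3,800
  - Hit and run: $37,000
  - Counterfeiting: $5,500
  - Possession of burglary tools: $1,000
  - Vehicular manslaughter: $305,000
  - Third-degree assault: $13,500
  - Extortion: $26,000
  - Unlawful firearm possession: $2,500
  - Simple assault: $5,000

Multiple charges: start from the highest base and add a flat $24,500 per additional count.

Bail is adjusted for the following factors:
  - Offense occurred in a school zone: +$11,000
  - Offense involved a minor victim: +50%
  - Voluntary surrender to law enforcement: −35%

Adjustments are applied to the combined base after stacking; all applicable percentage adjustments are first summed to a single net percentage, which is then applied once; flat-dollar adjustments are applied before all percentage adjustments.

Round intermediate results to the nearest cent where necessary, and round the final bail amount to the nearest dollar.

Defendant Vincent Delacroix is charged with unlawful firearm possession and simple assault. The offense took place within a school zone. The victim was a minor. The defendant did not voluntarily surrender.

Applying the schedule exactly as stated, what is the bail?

Base amounts from the schedule: unlawful firearm possession $2,500; simple assault $5,000.
Stacking rule: highest base plus $24,500 per additional charge. Highest is simple assault at $5,000; 1 additional charge → +$24,500. Combined base = $29,500.
Offense occurred in a school zone (+$11,000 flat): $29,500 + $11,000 = $40,500.
Offense involved a minor victim (+50%): $40,500 × 1.5 = $60,750.

$60,750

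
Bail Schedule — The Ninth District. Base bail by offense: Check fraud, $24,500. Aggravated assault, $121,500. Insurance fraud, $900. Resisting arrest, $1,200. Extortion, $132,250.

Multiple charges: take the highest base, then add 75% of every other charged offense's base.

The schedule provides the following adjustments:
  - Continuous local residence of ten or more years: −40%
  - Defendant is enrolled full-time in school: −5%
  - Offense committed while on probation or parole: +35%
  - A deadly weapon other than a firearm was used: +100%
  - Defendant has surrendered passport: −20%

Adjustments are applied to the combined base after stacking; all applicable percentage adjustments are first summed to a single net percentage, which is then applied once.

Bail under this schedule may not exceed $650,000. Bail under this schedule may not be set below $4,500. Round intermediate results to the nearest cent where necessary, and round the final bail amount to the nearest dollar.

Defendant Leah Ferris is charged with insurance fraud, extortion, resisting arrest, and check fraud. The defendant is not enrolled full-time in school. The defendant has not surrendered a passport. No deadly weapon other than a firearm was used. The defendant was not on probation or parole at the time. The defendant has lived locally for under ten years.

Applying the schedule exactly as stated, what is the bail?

$152,200

Base amounts from the schedule: insurance fraud $900; extortion $132,250; resisting arrest $1,200; check fraud $24,500.
Stacking rule: highest base plus 75% of each additional charge. Highest is extortion at $132,250. Additional: $900 × 75% = $675; $1,200 × 75% = $900; $24,500 × 75% = $18,375. Combined base = $132,250 + $19,950 = $152,200.
No adjustment factors apply to this defendant.
$152,200 is within the $650,000 maximum.
$152,200 is at or above the $4,500 minimum.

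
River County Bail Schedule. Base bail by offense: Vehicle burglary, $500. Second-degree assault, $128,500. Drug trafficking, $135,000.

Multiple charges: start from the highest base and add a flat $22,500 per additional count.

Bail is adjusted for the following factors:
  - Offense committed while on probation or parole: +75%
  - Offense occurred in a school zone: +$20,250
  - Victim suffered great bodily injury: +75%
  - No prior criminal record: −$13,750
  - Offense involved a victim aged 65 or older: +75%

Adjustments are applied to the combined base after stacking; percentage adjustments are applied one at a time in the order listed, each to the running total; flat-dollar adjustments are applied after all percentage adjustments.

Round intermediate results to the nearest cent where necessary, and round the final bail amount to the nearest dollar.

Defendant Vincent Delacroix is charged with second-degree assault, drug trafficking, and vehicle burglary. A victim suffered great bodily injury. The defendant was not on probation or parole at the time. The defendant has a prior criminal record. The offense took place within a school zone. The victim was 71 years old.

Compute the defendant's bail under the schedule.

$571,500

Base amounts from the schedule: second-degree assault $128,500; drug trafficking $135,000; vehicle burglary $500.
Stacking rule: highest base plus $22,500 per additional charge. Highest is drug trafficking at $135,000; 2 additional charges → +$45,000. Combined base = $180,000.
Victim suffered great bodily injury (+75%): $180,000 × 1.75 = $315,000.
Offense involved a victim aged 65 or older (+75%): $315,000 × 1.75 = $551,250.
Offense occurred in a school zone (+$20,250 flat): $551,250 + $20,250 = $571,500.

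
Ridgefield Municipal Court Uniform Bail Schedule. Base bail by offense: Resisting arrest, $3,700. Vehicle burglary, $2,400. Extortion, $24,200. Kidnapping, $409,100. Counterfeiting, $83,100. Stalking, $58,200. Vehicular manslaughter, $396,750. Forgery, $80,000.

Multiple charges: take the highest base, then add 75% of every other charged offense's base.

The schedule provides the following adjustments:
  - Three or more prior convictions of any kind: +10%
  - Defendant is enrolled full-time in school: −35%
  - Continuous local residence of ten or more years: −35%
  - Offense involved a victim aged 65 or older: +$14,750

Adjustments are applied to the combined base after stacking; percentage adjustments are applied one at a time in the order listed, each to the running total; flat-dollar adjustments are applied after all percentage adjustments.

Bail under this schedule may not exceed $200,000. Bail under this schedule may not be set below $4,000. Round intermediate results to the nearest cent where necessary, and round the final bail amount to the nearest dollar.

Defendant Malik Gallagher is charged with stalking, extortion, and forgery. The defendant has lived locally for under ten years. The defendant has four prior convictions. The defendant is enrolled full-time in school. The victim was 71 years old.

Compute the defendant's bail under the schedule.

Base amounts from the schedule: stalking $58,200; extortion $24,200; forgery $80,000.
Stacking rule: highest base plus 75% of each additional charge. Highest is forgery at $80,000. Additional: $58,200 × 75% = $43,650; $24,200 × 75% = $18,150. Combined base = $80,000 + $61,800 = $141,800.
Three or more prior convictions of any kind (+10%): $141,800 × 1.1 = $155,980.
Defendant is enrolled full-time in school (−35%): $155,980 × 0.65 = $101,387.
Offense involved a victim aged 65 or older (+$14,750 flat): $101,387 + $14,750 = $116,137.
$116,137 is within the $200,000 maximum.
$116,137 is at or above the $4,000 minimum.

$116,137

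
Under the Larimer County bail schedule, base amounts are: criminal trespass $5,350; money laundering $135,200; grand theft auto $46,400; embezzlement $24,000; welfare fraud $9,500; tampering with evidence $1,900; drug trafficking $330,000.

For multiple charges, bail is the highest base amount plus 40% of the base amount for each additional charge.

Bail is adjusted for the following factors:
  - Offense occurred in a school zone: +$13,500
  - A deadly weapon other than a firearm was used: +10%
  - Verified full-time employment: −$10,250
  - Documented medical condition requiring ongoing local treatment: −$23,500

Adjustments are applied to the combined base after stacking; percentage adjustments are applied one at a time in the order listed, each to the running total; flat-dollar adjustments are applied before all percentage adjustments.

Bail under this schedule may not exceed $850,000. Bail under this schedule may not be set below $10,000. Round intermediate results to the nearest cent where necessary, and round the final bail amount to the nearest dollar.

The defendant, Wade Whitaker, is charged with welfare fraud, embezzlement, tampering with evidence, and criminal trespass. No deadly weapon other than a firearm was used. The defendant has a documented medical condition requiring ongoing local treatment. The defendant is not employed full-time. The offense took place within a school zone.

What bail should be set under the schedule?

Base amounts from the schedule: welfare fraud $9,500; embezzlement $24,000; tampering with evidence $1,900; criminal trespass $5,350.
Stacking rule: highest base plus 40% of each additional charge. Highest is embezzlement at $24,000. Additional: $9,500 × 40% = $3,800; $1,900 × 40% = $760; $5,350 × 40% = $2,140. Combined base = $24,000 + $6,700 = $30,700.
Offense occurred in a school zone (+$13,500 flat): $30,700 + $13,500 = $44,200.
Documented medical condition requiring ongoing local treatment (−$23,500 flat): $44,200 − $23,500 = $20,700.
$20,700 is within the $850,000 maximum.
$20,700 is at or above the $10,000 minimum.

$20,700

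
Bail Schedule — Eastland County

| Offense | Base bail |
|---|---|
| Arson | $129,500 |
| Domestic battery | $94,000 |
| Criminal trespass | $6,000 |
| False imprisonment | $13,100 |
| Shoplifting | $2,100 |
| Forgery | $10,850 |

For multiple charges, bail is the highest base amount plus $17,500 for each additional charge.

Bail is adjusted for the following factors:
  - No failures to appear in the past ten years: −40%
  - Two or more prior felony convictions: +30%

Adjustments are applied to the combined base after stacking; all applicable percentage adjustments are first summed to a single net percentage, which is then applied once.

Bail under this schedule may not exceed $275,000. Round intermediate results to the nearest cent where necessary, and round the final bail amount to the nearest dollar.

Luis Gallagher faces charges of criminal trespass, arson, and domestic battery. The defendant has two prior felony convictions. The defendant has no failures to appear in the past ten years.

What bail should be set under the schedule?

Base amounts from the schedule: criminal trespass $6,000; arson $129,500; domestic battery $94,000.
Stacking rule: highest base plus $17,500 per additional charge. Highest is arson at $129,500; 2 additional charges → +$35,000. Combined base = $164,500.
Net percentage adjustment: −40% +30% = −10%. $164,500 × 0.9 = $148,050.
$148,050 is within the $275,000 maximum.

$148,050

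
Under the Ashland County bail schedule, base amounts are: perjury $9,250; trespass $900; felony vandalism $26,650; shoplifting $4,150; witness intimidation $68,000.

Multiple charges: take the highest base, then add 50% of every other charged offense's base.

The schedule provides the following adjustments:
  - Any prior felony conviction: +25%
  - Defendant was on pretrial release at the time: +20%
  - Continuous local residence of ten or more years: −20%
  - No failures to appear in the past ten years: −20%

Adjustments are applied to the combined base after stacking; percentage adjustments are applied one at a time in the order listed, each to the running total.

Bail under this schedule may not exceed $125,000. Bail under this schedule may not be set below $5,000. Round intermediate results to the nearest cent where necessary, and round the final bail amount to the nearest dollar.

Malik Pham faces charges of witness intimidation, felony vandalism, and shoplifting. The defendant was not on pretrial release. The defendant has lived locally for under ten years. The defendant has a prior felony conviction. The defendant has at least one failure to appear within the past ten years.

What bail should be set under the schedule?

$104,250

Base amounts from the schedule: witness intimidation $68,000; felony vandalism $26,650; shoplifting $4,150.
Stacking rule: highest base plus 50% of each additional charge. Highest is witness intimidation at $68,000. Additional: $26,650 × 50% = $13,325; $4,150 × 50% = $2,075. Combined base = $68,000 + $15,400 = $83,400.
Any prior felony conviction (+25%): $83,400 × 1.25 = $104,250.
$104,250 is within the $125,000 maximum.
$104,250 is at or above the $5,000 minimum.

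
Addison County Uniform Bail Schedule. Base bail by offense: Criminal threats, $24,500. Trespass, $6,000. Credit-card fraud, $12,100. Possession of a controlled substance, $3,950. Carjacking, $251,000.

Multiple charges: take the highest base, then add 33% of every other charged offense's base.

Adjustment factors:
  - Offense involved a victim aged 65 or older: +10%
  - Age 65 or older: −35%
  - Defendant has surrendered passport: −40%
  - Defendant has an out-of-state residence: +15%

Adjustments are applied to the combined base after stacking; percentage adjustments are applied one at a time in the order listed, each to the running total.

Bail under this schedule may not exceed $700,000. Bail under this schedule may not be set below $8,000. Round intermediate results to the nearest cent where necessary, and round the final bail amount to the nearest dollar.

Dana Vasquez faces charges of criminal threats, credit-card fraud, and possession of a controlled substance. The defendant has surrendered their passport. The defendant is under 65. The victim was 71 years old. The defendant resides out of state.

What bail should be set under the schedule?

$22,616

Base amounts from the schedule: criminal threats $24,500; credit-card fraud $12,100; possession of a controlled substance $3,950.
Stacking rule: highest base plus 33% of each additional charge. Highest is criminal threats at $24,500. Additional: $12,100 × 33% = $3,993; $3,950 × 33% = $1,303.50. Combined base = $24,500 + $5,296.50 = $29,796.50.
Offense involved a victim aged 65 or older (+10%): $29,796.50 × 1.1 = $32,776.15.
Defendant has surrendered passport (−40%): $32,776.15 × 0.6 = $19,665.69.
Defendant has an out-of-state residence (+15%): $19,665.69 × 1.15 = $22,615.54.
$22,615.54 is within the $700,000 maximum.
$22,615.54 is at or above the $8,000 minimum.
Rounded to the nearest dollar: $22,616.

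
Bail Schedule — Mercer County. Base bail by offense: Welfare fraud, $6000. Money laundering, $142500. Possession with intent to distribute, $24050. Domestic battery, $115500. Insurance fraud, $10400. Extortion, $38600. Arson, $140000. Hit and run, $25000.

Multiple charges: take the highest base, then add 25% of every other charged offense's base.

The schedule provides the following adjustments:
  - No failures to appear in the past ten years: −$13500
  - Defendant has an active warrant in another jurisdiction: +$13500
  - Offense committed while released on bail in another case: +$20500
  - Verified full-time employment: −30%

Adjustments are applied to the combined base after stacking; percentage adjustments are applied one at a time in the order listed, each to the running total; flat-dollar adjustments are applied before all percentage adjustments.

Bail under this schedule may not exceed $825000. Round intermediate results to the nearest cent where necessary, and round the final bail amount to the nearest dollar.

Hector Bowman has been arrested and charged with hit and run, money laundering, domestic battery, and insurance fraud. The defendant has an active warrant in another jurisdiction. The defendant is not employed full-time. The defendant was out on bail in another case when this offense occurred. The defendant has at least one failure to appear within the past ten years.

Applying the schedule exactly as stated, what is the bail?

$214225

Base amounts from the schedule: hit and run $25000; money laundering $142500; domestic battery $115500; insurance fraud $10400.
Stacking rule: highest base plus 25% of each additional charge. Highest is money laundering at $142500. Additional: $25000 × 25% = $6250; $115500 × 25% = $28875; $10400 × 25% = $2600. Combined base = $142500 + $37725 = $180225.
Defendant has an active warrant in another jurisdiction (+$13500 flat): $180225 + $13500 = $193725.
Offense committed while released on bail in another case (+$20500 flat): $193725 + $20500 = $214225.
$214225 is within the $825000 maximum.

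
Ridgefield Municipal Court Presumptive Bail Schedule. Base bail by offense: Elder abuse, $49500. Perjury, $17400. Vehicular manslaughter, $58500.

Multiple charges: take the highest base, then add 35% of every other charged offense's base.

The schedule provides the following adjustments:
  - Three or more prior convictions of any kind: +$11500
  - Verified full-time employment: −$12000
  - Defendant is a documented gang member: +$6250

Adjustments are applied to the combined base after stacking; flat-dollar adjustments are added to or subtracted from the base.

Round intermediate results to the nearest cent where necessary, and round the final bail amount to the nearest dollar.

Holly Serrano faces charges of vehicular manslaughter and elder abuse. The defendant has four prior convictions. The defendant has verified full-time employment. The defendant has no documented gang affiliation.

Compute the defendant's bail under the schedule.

$75325

Base amounts from the schedule: vehicular manslaughter $58500; elder abuse $49500.
Stacking rule: highest base plus 35% of each additional charge. Highest is vehicular manslaughter at $58500. Additional: $49500 × 35% = $17325. Combined base = $58500 + $17325 = $75825.
Three or more prior convictions of any kind (+$11500 flat): $75825 + $11500 = $87325.
Verified full-time employment (−$12000 flat): $87325 − $12000 = $75325.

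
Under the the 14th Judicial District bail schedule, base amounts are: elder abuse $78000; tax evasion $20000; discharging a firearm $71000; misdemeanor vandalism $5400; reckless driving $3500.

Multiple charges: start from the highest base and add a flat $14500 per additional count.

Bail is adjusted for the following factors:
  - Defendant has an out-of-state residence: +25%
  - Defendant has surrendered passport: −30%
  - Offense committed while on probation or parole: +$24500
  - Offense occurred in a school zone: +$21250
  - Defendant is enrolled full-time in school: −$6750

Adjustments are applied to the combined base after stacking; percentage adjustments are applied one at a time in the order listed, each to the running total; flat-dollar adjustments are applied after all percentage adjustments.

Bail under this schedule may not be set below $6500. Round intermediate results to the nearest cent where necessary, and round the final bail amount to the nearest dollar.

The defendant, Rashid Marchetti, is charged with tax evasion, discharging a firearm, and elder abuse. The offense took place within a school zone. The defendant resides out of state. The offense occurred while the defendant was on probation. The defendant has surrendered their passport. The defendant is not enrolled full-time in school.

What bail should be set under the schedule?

Base amounts from the schedule: tax evasion $20000; discharging a firearm $71000; elder abuse $78000.
Stacking rule: highest base plus $14500 per additional charge. Highest is elder abuse at $78000; 2 additional charges → +$29000. Combined base = $107000.
Defendant has an out-of-state residence (+25%): $107000 × 1.25 = $133750.
Defendant has surrendered passport (−30%): $133750 × 0.7 = $93625.
Offense committed while on probation or parole (+$24500 flat): $93625 + $24500 = $118125.
Offense occurred in a school zone (+$21250 flat): $118125 + $21250 = $139375.
$139375 is at or above the $6500 minimum.

$139375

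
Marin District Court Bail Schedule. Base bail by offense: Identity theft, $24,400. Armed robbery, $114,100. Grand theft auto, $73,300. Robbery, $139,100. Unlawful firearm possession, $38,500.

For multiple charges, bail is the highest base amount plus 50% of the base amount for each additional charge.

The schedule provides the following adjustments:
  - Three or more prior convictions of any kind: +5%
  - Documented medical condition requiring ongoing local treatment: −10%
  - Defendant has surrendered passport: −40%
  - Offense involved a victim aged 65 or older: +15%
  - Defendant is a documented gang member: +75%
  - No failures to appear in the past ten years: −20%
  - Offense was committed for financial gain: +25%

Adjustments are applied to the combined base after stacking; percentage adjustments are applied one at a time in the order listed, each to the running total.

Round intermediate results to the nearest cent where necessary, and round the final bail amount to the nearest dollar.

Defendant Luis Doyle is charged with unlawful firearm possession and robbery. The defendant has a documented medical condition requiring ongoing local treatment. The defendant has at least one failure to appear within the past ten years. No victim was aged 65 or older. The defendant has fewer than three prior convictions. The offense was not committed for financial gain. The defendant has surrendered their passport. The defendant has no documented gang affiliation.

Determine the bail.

Base amounts from the schedule: unlawful firearm possession $38,500; robbery $139,100.
Stacking rule: highest base plus 50% of each additional charge. Highest is robbery at $139,100. Additional: $38,500 × 50% = $19,250. Combined base = $139,100 + $19,250 = $158,350.
Documented medical condition requiring ongoing local treatment (−10%): $158,350 × 0.9 = $142,515.
Defendant has surrendered passport (−40%): $142,515 × 0.6 = $85,509.

$85,509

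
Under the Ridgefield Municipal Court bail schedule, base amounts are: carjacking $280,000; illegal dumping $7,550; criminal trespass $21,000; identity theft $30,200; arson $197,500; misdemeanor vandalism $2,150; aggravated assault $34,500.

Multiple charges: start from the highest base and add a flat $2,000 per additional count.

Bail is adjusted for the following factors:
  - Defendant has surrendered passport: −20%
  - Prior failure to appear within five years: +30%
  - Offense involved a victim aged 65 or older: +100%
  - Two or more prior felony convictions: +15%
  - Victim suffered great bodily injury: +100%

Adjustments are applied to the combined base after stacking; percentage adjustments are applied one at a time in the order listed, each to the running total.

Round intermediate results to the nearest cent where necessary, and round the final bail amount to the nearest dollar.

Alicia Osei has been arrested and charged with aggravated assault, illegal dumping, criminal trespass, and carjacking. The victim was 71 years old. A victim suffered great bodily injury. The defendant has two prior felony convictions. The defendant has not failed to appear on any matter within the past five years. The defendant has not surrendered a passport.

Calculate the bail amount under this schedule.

$1,315,600

Base amounts from the schedule: aggravated assault $34,500; illegal dumping $7,550; criminal trespass $21,000; carjacking $280,000.
Stacking rule: highest base plus $2,000 per additional charge. Highest is carjacking at $280,000; 3 additional charges → +$6,000. Combined base = $286,000.
Offense involved a victim aged 65 or older (+100%): $286,000 × 2 = $572,000.
Two or more prior felony convictions (+15%): $572,000 × 1.15 = $657,800.
Victim suffered great bodily injury (+100%): $657,800 × 2 = $1,315,600.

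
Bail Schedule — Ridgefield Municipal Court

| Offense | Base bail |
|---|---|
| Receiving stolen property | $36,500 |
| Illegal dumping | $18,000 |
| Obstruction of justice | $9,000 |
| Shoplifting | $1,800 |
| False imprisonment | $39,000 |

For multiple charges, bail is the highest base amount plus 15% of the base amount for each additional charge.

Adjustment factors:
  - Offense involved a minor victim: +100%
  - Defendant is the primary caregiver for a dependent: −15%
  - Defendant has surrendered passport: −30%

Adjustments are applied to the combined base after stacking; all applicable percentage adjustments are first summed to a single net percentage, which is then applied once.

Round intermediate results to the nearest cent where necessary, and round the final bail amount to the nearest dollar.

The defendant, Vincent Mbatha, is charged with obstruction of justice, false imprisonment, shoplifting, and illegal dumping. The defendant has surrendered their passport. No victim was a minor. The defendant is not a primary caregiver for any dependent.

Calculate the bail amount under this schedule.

Base amounts from the schedule: obstruction of justice $9,000; false imprisonment $39,000; shoplifting $1,800; illegal dumping $18,000.
Stacking rule: highest base plus 15% of each additional charge. Highest is false imprisonment at $39,000. Additional: $9,000 × 15% = $1,350; $1,800 × 15% = $270; $18,000 × 15% = $2,700. Combined base = $39,000 + $4,320 = $43,320.
Defendant has surrendered passport (−30%): $43,320 × 0.7 = $30,324.

$30,324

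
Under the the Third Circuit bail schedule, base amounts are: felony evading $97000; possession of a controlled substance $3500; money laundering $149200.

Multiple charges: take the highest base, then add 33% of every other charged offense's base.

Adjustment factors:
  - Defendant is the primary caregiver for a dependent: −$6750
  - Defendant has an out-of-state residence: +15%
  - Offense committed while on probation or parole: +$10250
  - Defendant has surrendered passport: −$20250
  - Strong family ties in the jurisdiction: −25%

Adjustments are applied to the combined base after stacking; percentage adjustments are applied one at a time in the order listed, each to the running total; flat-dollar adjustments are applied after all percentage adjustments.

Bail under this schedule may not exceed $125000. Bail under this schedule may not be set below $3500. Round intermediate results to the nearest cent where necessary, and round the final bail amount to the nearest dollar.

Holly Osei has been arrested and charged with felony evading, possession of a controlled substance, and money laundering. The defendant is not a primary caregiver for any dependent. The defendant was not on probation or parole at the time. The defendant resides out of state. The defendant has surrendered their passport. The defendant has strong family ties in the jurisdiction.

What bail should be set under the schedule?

Base amounts from the schedule: felony evading $97000; possession of a controlled substance $3500; money laundering $149200.
Stacking rule: highest base plus 33% of each additional charge. Highest is money laundering at $149200. Additional: $97000 × 33% = $32010; $3500 × 33% = $1155. Combined base = $149200 + $33165 = $182365.
Defendant has an out-of-state residence (+15%): $182365 × 1.15 = $209719.75.
Strong family ties in the jurisdiction (−25%): $209719.75 × 0.75 = $157289.81.
Defendant has surrendered passport (−$20250 flat): $157289.81 − $20250 = $137039.81.
Result $137039.81 exceeds the maximum of $125000; bail is capped at $125000.
$125000 is at or above the $3500 minimum.

$125000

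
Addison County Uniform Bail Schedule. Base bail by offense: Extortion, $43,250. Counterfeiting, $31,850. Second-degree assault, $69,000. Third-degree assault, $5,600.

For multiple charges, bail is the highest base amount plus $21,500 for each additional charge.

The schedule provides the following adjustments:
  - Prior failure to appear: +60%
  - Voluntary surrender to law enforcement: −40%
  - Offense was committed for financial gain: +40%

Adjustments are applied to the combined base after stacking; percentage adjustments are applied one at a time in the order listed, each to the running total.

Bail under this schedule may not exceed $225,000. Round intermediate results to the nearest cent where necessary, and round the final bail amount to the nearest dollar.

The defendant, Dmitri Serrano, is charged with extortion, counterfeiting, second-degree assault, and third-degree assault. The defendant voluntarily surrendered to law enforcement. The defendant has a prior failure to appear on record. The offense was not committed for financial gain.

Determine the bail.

Base amounts from the schedule: extortion $43,250; counterfeiting $31,850; second-degree assault $69,000; third-degree assault $5,600.
Stacking rule: highest base plus $21,500 per additional charge. Highest is second-degree assault at $69,000; 3 additional charges → +$64,500. Combined base = $133,500.
Prior failure to appear (+60%): $133,500 × 1.6 = $213,600.
Voluntary surrender to law enforcement (−40%): $213,600 × 0.6 = $128,160.
$128,160 is within the $225,000 maximum.

$128,160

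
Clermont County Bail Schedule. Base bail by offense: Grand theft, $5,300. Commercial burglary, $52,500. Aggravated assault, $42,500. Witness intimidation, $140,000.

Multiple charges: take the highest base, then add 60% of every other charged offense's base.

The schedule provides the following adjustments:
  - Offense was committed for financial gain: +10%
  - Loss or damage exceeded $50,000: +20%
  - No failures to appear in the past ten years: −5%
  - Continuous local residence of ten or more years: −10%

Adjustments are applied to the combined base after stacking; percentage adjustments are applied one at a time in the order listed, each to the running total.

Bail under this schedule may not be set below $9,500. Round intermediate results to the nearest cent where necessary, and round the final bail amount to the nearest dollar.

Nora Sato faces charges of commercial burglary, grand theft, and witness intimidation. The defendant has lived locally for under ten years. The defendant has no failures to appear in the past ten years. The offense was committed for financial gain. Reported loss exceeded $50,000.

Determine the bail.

$219,049

Base amounts from the schedule: commercial burglary $52,500; grand theft $5,300; witness intimidation $140,000.
Stacking rule: highest base plus 60% of each additional charge. Highest is witness intimidation at $140,000. Additional: $52,500 × 60% = $31,500; $5,300 × 60% = $3,180. Combined base = $140,000 + $34,680 = $174,680.
Offense was committed for financial gain (+10%): $174,680 × 1.1 = $192,148.
Loss or damage exceeded $50,000 (+20%): $192,148 × 1.2 = $230,577.60.
No failures to appear in the past ten years (−5%): $230,577.60 × 0.95 = $219,048.72.
$219,048.72 is at or above the $9,500 minimum.
Rounded to the nearest dollar: $219,049.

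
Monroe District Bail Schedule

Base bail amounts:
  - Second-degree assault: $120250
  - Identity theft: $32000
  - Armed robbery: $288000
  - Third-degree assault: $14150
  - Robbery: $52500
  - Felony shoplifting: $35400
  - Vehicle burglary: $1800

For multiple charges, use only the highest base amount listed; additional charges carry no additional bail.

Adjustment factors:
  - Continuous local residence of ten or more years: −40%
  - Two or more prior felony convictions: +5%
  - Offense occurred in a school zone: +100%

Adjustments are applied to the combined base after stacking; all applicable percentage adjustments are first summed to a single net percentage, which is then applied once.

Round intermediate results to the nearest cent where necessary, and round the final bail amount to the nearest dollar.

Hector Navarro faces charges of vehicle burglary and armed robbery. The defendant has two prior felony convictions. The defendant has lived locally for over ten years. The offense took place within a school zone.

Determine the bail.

Base amounts from the schedule: vehicle burglary $1800; armed robbery $288000.
Stacking rule: use the highest base only. Highest is armed robbery at $288000. Combined base = $288000.
Net percentage adjustment: −40% +5% +100% = +65%. $288000 × 1.65 = $475200.

$475200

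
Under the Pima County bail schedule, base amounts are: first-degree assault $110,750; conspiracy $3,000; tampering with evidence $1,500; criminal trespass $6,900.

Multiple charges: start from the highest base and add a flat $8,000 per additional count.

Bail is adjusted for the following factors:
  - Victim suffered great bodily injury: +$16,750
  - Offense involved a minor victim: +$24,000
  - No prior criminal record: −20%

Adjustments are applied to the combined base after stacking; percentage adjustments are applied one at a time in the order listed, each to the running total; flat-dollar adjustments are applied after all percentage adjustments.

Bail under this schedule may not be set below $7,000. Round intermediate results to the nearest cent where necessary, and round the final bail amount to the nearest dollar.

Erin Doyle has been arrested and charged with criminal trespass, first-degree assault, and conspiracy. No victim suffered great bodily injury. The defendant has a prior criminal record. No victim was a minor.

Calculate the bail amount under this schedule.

Base amounts from the schedule: criminal trespass $6,900; first-degree assault $110,750; conspiracy $3,000.
Stacking rule: highest base plus $8,000 per additional charge. Highest is first-degree assault at $110,750; 2 additional charges → +$16,000. Combined base = $126,750.
No adjustment factors apply to this defendant.
$126,750 is at or above the $7,000 minimum.

$126,750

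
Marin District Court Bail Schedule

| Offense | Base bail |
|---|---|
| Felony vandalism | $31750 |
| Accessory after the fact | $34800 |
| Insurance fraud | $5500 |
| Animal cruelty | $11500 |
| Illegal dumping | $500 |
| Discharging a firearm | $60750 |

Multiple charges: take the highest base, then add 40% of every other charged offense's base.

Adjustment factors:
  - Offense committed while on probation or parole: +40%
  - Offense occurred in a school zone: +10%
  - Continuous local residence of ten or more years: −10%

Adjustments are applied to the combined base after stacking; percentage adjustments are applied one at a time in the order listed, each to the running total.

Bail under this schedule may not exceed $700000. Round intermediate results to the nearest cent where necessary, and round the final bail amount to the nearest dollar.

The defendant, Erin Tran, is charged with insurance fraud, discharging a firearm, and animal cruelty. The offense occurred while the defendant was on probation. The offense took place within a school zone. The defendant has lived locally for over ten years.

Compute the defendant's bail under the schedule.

$93624

Base amounts from the schedule: insurance fraud $5500; discharging a firearm $60750; animal cruelty $11500.
Stacking rule: highest base plus 40% of each additional charge. Highest is discharging a firearm at $60750. Additional: $5500 × 40% = $2200; $11500 × 40% = $4600. Combined base = $60750 + $6800 = $67550.
Offense committed while on probation or parole (+40%): $67550 × 1.4 = $94570.
Offense occurred in a school zone (+10%): $94570 × 1.1 = $104027.
Continuous local residence of ten or more years (−10%): $104027 × 0.9 = $93624.30.
$93624.30 is within the $700000 maximum.
Rounded to the nearest dollar: $93624.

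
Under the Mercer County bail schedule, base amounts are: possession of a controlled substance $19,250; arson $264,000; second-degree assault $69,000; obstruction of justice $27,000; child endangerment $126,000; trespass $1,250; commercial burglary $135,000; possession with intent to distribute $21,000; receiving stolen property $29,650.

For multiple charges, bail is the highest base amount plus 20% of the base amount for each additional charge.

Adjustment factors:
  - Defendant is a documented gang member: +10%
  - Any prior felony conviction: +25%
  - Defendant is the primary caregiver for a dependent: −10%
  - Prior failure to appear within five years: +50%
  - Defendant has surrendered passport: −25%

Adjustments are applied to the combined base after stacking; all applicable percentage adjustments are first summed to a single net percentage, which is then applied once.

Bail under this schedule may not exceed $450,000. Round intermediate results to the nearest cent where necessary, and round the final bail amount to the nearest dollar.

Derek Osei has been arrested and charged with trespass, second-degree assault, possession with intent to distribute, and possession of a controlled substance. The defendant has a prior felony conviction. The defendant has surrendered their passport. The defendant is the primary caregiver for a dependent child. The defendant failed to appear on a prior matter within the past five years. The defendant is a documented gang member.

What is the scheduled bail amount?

Base amounts from the schedule: trespass $1,250; second-degree assault $69,000; possession with intent to distribute $21,000; possession of a controlled substance $19,250.
Stacking rule: highest base plus 20% of each additional charge. Highest is second-degree assault at $69,000. Additional: $1,250 × 20% = $250; $21,000 × 20% = $4,200; $19,250 × 20% = $3,850. Combined base = $69,000 + $8,300 = $77,300.
Net percentage adjustment: +10% +25% −10% +50% −25% = +50%. $77,300 × 1.5 = $115,950.
$115,950 is within the $450,000 maximum.

$115,950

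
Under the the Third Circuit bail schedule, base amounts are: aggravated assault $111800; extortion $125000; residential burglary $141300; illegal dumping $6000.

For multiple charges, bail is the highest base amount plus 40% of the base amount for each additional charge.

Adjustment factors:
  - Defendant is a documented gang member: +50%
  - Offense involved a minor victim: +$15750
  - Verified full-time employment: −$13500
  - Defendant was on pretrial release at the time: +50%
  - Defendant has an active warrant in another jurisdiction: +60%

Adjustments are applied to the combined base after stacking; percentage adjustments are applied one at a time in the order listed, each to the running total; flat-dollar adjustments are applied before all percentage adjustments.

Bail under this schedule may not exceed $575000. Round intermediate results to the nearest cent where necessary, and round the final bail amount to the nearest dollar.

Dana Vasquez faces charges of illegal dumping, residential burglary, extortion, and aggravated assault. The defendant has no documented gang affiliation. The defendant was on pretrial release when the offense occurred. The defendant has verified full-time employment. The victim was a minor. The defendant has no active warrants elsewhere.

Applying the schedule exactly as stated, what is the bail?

$361005

Base amounts from the schedule: illegal dumping $6000; residential burglary $141300; extortion $125000; aggravated assault $111800.
Stacking rule: highest base plus 40% of each additional charge. Highest is residential burglary at $141300. Additional: $6000 × 40% = $2400; $125000 × 40% = $50000; $111800 × 40% = $44720. Combined base = $141300 + $97120 = $238420.
Offense involved a minor victim (+$15750 flat): $238420 + $15750 = $254170.
Verified full-time employment (−$13500 flat): $254170 − $13500 = $240670.
Defendant was on pretrial release at the time (+50%): $240670 × 1.5 = $361005.
$361005 is within the $575000 maximum.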